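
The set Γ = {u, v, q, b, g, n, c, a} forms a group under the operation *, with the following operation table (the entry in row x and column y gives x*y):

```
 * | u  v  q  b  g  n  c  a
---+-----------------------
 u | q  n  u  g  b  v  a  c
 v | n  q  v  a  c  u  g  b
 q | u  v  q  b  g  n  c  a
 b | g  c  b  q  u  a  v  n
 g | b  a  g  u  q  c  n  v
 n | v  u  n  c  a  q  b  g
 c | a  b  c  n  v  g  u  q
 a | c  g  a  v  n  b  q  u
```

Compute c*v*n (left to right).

c*v = b
b*n = a

a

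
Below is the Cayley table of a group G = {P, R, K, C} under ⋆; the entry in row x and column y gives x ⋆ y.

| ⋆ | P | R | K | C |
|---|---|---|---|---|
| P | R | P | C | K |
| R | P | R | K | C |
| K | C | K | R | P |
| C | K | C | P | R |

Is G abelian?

Check whether the table is symmetric across its main diagonal.
Every entry (row x, col y) equals the entry (row y, col x), so G is abelian.

Yes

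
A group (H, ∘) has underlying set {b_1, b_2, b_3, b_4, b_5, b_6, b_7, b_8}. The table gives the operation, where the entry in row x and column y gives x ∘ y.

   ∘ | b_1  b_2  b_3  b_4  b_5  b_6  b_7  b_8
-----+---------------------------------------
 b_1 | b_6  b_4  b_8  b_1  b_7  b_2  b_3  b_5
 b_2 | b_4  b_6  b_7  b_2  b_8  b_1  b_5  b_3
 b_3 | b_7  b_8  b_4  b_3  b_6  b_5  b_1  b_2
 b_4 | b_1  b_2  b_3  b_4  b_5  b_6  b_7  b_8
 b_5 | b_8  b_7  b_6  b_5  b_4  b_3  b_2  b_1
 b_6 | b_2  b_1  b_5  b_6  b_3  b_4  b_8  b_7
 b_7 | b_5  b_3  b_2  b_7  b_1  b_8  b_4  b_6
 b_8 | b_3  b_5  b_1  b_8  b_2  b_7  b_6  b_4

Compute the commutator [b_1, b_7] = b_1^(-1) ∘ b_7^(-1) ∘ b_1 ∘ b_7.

b_6

Identity is b_4; from the table b_1^(-1) = b_2 and b_7^(-1) = b_7.
b_2 ∘ b_7 = b_5
b_5 ∘ b_1 = b_8
b_8 ∘ b_7 = b_6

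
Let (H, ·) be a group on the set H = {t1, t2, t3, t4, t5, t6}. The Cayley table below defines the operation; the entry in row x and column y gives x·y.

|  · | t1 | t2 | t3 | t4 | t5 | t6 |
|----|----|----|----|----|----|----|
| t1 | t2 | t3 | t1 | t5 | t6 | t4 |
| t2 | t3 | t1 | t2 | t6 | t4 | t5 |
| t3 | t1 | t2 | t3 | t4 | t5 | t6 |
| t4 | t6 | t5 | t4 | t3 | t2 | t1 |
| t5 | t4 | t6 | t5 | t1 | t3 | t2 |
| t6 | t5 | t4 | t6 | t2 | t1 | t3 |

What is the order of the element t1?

3

The identity element is t3 (its row matches the header).
t1^1 = t1
t1^2 = t1·t1 = t2
t1^3 = t2·t1 = t3
The first power of t1 equal to the identity is t1^3, so ord(t1) = 3.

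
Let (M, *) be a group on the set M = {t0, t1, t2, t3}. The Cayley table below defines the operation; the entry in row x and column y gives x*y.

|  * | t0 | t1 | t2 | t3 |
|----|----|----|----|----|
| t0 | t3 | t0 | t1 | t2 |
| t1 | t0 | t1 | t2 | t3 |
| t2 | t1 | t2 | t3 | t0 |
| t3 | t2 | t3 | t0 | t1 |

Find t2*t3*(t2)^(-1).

The identity is t1. In row t2, the entry t1 sits in column t0, so t2^(-1) = t0.
t2*t3 = t0
t0*t0 = t3

t3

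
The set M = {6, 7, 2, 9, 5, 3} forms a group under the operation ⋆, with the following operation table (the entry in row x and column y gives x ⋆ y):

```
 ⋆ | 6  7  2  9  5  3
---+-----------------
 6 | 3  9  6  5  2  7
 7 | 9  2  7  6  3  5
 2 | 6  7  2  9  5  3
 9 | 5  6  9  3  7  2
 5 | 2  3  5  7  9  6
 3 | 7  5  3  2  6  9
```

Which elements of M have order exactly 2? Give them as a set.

Identity is 2. Compute the order of each non-identity element by repeated multiplication:
  6: 6 → 3 → 7 → 9 → 5 → 2  (order 6)
  7: 7 → 2  (order 2)
  9: 9 → 3 → 2  (order 3)
  5: 5 → 9 → 7 → 3 → 6 → 2  (order 6)
  3: 3 → 9 → 2  (order 3)
Elements of order 2: {7}.
(Structurally, M here is isomorphic to the cyclic group Z_6.)

{7}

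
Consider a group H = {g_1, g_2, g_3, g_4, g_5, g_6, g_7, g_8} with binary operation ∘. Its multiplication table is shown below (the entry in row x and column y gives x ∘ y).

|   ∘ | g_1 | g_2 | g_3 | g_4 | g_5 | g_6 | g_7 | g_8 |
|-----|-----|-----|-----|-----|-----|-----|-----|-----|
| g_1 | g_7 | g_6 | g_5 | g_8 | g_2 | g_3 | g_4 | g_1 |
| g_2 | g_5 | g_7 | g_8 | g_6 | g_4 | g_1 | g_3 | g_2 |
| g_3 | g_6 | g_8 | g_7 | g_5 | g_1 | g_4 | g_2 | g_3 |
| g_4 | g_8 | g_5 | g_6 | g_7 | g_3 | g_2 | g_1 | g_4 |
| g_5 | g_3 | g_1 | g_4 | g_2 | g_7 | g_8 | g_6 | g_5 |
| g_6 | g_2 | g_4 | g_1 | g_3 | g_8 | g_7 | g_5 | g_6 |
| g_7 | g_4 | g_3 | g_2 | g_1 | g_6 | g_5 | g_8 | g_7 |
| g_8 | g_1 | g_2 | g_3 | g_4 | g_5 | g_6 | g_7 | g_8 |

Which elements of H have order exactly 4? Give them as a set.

{g_1, g_2, g_3, g_4, g_5, g_6}

Identity is g_8. Compute the order of each non-identity element by repeated multiplication:
  g_1: g_1 → g_7 → g_4 → g_8  (order 4)
  g_2: g_2 → g_7 → g_3 → g_8  (order 4)
  g_3: g_3 → g_7 → g_2 → g_8  (order 4)
  g_4: g_4 → g_7 → g_1 → g_8  (order 4)
  g_5: g_5 → g_7 → g_6 → g_8  (order 4)
  g_6: g_6 → g_7 → g_5 → g_8  (order 4)
  g_7: g_7 → g_8  (order 2)
Elements of order 4: {g_1, g_2, g_3, g_4, g_5, g_6}.
(Structurally, H here is isomorphic to the quaternion group Q_8.)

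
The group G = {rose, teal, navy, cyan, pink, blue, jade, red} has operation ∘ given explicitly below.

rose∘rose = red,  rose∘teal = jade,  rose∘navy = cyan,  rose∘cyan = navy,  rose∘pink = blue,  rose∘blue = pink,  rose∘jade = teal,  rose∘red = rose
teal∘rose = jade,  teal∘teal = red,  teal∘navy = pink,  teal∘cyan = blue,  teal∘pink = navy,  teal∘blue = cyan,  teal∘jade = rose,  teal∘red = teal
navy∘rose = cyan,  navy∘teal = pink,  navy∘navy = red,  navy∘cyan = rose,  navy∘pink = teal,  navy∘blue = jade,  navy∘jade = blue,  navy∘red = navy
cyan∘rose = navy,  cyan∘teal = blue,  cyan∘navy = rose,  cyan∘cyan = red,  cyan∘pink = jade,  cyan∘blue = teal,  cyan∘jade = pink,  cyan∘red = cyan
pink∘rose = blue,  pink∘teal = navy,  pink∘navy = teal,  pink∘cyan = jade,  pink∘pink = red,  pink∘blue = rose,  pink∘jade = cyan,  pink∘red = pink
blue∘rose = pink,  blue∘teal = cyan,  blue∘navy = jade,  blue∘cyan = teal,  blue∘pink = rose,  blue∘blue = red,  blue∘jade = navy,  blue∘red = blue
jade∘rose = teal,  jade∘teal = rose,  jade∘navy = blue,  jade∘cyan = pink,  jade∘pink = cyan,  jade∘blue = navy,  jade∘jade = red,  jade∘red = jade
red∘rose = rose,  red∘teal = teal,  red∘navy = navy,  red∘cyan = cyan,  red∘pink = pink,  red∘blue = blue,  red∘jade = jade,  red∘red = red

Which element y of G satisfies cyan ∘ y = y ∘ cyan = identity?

cyan

First locate the identity: row red matches the header, so red is the identity.
Scan row cyan for red: cyan ∘ cyan = red. Hence cyan^(-1) = cyan.
(Structurally, G here is isomorphic to the elementary abelian group (Z_2)^3.)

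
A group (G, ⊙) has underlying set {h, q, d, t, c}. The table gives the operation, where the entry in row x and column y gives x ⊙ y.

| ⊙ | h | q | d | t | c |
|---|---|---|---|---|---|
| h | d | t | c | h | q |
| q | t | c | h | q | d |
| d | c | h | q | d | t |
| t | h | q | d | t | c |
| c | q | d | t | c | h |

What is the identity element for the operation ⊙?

t

The identity e satisfies e ⊙ x = x for all x, so its row in the table reproduces the column headers.
Row t reads: h, q, d, t, c — exactly the header order. So t is the identity.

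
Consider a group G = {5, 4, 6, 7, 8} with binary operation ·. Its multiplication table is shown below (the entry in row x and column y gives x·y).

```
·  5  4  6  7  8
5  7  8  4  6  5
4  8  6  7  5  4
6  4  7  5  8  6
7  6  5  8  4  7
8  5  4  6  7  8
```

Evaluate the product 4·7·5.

4·7 = 5
5·5 = 7

7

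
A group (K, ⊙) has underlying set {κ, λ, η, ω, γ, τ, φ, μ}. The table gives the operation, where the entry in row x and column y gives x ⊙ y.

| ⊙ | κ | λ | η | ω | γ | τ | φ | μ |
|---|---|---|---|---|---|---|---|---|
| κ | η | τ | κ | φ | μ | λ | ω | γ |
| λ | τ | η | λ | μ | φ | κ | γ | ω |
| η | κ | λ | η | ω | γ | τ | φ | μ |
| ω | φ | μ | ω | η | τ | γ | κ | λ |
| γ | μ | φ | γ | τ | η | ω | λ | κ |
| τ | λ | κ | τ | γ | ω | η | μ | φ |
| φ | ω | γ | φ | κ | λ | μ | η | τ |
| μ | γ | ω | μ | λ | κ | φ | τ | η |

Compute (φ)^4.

η

φ^1 = φ
φ^2 = φ ⊙ φ = η
φ^3 = η ⊙ φ = φ
φ^4 = φ ⊙ φ = η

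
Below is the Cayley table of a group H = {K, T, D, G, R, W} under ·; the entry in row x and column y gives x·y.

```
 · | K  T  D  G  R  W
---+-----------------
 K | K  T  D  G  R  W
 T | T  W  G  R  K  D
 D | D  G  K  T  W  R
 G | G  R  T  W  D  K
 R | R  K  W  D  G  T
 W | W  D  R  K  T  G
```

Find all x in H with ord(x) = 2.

{D}

Identity is K. Compute the order of each non-identity element by repeated multiplication:
  T: T → W → D → G → R → K  (order 6)
  D: D → K  (order 2)
  G: G → W → K  (order 3)
  R: R → G → D → W → T → K  (order 6)
  W: W → G → K  (order 3)
Elements of order 2: {D}.
(Structurally, H here is isomorphic to the cyclic group Z_6.)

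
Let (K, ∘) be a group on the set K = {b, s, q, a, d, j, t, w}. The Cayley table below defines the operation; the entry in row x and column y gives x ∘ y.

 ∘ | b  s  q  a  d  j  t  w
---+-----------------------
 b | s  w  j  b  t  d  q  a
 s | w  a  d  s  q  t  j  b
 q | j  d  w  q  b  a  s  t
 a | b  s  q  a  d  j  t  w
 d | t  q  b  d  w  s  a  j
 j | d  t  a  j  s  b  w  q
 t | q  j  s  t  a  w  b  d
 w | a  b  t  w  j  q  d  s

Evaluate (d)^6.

d^1 = d
d^2 = d ∘ d = w
d^3 = w ∘ d = j
d^4 = j ∘ d = s
d^5 = s ∘ d = q
d^6 = q ∘ d = b

b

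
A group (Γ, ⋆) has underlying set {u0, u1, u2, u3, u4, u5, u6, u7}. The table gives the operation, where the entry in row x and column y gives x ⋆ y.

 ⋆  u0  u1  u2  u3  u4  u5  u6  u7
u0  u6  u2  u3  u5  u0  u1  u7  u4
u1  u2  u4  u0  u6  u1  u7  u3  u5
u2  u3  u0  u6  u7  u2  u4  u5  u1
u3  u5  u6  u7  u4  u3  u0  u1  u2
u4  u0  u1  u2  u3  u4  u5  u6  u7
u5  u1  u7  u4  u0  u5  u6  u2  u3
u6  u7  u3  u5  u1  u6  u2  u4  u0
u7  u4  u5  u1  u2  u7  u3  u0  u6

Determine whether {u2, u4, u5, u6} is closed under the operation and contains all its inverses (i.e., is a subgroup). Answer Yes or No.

{u2, u4, u5, u6} contains the identity u4.
Checking products: every product of two elements of {u2, u4, u5, u6} (read from the table) lies in {u2, u4, u5, u6}, so the set is closed.
In a finite group, a nonempty closed subset is a subgroup. So {u2, u4, u5, u6} ≤ Γ.
(Structurally, Γ here is isomorphic to Z_2 x Z_4.)

Yes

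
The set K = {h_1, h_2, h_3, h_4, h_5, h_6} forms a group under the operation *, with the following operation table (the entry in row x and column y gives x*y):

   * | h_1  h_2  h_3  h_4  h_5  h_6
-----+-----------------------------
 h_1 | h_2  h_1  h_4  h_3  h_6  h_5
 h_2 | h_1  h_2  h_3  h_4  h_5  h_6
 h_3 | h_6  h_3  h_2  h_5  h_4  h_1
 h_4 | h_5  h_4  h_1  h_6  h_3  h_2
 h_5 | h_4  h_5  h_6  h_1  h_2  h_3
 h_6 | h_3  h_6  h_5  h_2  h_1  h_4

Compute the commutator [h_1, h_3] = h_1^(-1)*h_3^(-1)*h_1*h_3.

h_6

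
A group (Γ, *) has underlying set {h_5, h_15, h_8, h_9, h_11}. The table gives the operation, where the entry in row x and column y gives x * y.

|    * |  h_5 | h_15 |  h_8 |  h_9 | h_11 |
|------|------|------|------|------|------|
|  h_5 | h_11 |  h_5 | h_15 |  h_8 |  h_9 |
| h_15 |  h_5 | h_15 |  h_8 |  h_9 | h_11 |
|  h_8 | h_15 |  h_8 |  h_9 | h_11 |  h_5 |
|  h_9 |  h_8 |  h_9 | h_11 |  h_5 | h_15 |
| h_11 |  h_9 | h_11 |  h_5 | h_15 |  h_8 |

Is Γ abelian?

Check whether the table is symmetric across its main diagonal.
Every entry (row x, col y) equals the entry (row y, col x), so Γ is abelian.

Yes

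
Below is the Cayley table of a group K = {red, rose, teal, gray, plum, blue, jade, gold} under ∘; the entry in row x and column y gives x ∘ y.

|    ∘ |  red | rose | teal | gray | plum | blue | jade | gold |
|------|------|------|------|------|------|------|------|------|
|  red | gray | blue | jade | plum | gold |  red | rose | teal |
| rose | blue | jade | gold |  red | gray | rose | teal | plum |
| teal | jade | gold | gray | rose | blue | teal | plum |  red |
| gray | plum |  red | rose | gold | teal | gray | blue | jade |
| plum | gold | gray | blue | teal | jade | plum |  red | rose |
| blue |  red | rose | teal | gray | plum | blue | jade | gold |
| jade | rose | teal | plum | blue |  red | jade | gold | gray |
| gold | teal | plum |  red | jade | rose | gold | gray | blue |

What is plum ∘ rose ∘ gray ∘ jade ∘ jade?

plum ∘ rose = gray
gray ∘ gray = gold
gold ∘ jade = gray
gray ∘ jade = blue

blue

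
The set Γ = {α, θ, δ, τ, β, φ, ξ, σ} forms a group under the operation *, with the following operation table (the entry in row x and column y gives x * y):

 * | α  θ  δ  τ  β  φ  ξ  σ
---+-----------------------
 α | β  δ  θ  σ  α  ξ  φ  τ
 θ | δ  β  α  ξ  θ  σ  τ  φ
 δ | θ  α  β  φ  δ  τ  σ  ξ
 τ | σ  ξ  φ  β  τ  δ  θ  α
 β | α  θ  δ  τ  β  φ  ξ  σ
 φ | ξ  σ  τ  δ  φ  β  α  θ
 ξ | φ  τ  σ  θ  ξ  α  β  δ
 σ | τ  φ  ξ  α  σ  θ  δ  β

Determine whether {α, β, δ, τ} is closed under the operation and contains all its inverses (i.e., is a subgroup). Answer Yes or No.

No

α * τ = σ, which is not in {α, β, δ, τ}.
The subset is not closed under *, so it is not a subgroup.
(Structurally, Γ here is isomorphic to the elementary abelian group (Z_2)^3.)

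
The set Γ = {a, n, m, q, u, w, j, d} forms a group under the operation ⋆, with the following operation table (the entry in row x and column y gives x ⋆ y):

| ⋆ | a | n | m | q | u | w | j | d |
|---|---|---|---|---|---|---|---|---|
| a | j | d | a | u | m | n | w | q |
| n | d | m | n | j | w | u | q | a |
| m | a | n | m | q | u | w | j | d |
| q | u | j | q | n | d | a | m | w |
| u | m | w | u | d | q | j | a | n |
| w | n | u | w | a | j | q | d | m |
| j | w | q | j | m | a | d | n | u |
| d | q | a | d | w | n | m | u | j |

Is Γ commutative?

Check whether the table is symmetric across its main diagonal.
Every entry (row x, col y) equals the entry (row y, col x), so Γ is abelian.

Yes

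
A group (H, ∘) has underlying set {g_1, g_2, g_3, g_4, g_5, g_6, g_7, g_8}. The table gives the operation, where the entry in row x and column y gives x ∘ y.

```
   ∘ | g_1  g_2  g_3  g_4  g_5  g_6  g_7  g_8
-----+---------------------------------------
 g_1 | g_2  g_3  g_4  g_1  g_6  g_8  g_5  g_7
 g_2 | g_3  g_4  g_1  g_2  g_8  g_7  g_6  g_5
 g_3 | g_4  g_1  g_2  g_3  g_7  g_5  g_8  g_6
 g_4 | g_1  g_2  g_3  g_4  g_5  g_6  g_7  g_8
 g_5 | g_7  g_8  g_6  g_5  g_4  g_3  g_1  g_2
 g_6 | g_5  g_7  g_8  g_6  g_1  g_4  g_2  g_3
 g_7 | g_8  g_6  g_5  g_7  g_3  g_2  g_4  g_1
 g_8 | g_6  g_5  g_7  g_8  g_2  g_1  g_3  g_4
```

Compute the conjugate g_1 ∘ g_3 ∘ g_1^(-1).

The identity is g_4. In row g_1, the entry g_4 sits in column g_3, so g_1^(-1) = g_3.
g_1 ∘ g_3 = g_4
g_4 ∘ g_3 = g_3
(Structurally, H here is isomorphic to the dihedral group D_4.)

g_3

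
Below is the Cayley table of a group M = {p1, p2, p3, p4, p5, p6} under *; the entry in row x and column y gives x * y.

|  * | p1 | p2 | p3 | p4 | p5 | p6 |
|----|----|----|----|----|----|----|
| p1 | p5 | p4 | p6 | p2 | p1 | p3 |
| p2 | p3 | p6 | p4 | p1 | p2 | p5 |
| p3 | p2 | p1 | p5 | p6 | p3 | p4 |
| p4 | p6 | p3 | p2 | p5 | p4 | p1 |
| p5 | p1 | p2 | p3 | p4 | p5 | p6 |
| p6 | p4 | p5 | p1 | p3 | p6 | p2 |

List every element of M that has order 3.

{p2, p6}

Identity is p5. Compute the order of each non-identity element by repeated multiplication:
  p1: p1 → p5  (order 2)
  p2: p2 → p6 → p5  (order 3)
  p3: p3 → p5  (order 2)
  p4: p4 → p5  (order 2)
  p6: p6 → p2 → p5  (order 3)
Elements of order 3: {p2, p6}.
(Structurally, M here is isomorphic to the symmetric group S_3.)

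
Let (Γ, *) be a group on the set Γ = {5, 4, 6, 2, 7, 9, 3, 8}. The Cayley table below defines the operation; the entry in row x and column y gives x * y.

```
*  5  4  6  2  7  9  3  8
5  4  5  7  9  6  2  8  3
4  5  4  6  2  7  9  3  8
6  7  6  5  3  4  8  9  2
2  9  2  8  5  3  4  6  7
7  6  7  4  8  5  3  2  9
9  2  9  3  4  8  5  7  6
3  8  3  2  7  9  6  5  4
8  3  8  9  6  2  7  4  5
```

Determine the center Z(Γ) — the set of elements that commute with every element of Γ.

An element z is central iff its row equals its column in the table.
For 3: 3 * 2 = 7 ≠ 6 = 2 * 3, so 3 ∉ Z.
Checking each element this way leaves Z(Γ) = {4, 5}.
(Structurally, Γ here is isomorphic to the quaternion group Q_8.)

{4, 5}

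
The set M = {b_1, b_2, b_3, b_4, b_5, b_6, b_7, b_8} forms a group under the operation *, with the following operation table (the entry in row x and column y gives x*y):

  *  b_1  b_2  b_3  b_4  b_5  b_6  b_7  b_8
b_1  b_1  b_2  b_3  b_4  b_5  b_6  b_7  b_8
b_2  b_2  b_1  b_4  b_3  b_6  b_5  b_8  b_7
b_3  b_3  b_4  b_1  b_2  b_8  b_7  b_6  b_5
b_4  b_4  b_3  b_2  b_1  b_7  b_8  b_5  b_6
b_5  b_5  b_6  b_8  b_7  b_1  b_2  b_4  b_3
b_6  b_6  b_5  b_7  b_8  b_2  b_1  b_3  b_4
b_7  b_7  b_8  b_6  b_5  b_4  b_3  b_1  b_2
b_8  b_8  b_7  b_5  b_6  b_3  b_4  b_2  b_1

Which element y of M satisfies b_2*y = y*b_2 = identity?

b_2

First locate the identity: row b_1 matches the header, so b_1 is the identity.
Scan row b_2 for b_1: b_2*b_2 = b_1. Hence b_2^(-1) = b_2.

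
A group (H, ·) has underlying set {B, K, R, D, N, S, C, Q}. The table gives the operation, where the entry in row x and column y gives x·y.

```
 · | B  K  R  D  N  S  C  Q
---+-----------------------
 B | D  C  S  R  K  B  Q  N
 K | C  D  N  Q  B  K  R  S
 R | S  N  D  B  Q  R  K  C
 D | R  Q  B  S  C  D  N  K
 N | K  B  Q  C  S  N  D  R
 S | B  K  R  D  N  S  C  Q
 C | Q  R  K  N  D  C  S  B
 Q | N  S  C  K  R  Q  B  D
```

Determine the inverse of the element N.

First locate the identity: row S matches the header, so S is the identity.
Scan row N for S: N·N = S. Hence N^(-1) = N.
(Structurally, H here is isomorphic to Z_2 x Z_4.)

N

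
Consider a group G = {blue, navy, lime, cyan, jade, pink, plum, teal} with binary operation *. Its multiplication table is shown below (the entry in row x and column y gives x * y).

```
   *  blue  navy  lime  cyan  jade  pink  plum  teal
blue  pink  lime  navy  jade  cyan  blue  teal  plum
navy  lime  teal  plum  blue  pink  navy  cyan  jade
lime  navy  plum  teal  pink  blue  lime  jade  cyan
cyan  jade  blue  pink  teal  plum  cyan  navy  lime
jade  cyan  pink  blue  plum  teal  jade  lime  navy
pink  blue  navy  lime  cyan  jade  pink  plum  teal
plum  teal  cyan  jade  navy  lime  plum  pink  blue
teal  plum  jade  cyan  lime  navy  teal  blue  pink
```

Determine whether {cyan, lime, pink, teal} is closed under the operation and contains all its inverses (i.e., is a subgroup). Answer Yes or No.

Yes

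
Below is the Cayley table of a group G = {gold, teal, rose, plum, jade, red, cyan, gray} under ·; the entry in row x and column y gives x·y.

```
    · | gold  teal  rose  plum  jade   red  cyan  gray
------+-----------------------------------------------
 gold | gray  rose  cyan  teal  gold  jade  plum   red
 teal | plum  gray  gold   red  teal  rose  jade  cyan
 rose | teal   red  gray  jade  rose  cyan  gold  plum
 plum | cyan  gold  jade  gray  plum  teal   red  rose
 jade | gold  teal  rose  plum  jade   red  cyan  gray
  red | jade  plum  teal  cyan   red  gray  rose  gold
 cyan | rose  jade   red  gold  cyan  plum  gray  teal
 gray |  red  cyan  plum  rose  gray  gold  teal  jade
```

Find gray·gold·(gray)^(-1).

The identity is jade. In row gray, the entry jade sits in column gray, so gray^(-1) = gray.
gray·gold = red
red·gray = gold
(Structurally, G here is isomorphic to the quaternion group Q_8.)

gold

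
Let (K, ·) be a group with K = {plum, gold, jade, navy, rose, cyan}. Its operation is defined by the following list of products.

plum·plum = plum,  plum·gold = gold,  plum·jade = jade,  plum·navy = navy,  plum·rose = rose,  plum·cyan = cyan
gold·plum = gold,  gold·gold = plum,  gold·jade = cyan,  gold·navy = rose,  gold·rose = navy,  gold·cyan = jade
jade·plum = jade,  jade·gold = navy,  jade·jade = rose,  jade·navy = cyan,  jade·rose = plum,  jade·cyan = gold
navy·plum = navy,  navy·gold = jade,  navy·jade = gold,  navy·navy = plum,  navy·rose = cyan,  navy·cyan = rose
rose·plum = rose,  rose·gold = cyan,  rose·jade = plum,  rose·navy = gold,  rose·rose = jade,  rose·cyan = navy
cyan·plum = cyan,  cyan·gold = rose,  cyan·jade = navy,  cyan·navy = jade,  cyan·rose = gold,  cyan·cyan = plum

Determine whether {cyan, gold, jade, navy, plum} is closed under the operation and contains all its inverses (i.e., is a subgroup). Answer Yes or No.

No

jade·jade = rose, which is not in {cyan, gold, jade, navy, plum}.
The subset is not closed under ·, so it is not a subgroup.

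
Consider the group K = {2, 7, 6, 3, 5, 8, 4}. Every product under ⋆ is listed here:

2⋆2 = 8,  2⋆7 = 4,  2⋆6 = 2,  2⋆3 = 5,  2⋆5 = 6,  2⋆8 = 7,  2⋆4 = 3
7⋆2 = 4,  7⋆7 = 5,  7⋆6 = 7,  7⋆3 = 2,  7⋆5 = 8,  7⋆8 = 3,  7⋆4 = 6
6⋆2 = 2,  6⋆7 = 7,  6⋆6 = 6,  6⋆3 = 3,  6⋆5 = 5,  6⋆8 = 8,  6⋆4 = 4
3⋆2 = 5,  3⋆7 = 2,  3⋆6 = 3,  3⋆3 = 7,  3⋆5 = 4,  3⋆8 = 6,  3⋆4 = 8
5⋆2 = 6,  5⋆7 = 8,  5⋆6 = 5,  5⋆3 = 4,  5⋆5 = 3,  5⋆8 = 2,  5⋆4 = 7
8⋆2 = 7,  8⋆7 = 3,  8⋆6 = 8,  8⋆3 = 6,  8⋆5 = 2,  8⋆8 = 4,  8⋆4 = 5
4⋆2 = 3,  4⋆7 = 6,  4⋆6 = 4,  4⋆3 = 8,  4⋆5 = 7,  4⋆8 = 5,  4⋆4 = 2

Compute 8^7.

8^1 = 8
8^2 = 8 ⋆ 8 = 4
8^3 = 4 ⋆ 8 = 5
8^4 = 5 ⋆ 8 = 2
8^5 = 2 ⋆ 8 = 7
8^6 = 7 ⋆ 8 = 3
8^7 = 3 ⋆ 8 = 6

6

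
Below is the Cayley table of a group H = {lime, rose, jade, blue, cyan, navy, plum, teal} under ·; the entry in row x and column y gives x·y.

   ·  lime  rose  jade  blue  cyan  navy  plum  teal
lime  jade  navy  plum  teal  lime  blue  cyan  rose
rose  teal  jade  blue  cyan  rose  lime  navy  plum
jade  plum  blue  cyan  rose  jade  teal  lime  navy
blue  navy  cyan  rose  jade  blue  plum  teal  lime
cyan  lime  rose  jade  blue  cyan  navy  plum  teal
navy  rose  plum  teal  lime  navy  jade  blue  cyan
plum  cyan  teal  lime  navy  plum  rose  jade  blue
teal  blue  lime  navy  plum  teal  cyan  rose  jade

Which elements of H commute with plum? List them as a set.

{cyan, jade, lime, plum}

Compare row plum with column plum entry by entry.
lime·plum = cyan = plum·lime, so lime commutes with plum.
navy·plum = blue but plum·navy = rose, so navy does not.
Collecting the elements that commute with plum: C(plum) = {cyan, jade, lime, plum}.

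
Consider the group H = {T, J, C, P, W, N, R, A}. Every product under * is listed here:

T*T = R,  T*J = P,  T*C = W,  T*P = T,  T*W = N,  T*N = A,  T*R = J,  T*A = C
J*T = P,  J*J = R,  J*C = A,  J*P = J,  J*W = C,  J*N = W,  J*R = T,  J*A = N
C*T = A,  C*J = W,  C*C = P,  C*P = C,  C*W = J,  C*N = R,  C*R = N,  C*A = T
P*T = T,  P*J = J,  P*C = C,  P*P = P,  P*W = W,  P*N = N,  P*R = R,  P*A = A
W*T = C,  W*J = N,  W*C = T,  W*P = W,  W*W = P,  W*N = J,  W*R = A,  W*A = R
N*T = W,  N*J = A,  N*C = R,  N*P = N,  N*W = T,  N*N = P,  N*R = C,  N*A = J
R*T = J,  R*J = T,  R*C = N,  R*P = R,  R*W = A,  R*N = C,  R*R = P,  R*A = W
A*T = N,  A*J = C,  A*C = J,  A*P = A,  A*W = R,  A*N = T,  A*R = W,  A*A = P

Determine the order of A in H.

The identity element is P (its row matches the header).
A^1 = A
A^2 = A*A = P
The first power of A equal to the identity is A^2, so ord(A) = 2.

2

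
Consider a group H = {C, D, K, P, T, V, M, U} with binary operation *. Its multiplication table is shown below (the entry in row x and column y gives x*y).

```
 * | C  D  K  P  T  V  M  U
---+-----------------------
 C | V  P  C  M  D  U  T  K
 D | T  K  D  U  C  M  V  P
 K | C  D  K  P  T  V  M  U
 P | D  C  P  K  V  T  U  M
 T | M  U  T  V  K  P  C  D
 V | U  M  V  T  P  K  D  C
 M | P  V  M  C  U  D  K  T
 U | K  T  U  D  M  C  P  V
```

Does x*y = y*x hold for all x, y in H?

C*M = T but M*C = P.
Since C and M do not commute, H is not abelian.

No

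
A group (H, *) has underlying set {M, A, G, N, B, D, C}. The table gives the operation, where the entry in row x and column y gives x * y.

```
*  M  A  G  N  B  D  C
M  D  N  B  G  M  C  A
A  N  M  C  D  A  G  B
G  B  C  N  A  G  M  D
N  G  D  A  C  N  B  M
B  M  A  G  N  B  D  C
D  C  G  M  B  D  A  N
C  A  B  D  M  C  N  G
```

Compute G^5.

G^1 = G
G^2 = G * G = N
G^3 = N * G = A
G^4 = A * G = C
G^5 = C * G = D

D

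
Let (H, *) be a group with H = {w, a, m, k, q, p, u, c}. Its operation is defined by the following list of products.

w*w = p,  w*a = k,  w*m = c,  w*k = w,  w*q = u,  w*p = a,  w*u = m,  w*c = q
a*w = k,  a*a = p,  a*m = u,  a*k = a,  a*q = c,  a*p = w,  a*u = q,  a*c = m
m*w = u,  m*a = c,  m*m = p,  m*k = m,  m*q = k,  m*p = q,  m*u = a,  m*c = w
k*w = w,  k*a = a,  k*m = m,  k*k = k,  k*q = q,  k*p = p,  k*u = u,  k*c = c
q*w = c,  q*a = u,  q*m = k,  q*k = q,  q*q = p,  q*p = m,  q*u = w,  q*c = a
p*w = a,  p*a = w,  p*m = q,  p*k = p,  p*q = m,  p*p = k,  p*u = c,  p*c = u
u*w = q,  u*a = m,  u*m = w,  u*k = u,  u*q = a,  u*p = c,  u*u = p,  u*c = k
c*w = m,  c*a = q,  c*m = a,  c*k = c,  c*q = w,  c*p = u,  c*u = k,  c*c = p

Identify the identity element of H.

The identity e satisfies e*x = x for all x, so its row in the table reproduces the column headers.
Row k reads: w, a, m, k, q, p, u, c — exactly the header order. So k is the identity.

k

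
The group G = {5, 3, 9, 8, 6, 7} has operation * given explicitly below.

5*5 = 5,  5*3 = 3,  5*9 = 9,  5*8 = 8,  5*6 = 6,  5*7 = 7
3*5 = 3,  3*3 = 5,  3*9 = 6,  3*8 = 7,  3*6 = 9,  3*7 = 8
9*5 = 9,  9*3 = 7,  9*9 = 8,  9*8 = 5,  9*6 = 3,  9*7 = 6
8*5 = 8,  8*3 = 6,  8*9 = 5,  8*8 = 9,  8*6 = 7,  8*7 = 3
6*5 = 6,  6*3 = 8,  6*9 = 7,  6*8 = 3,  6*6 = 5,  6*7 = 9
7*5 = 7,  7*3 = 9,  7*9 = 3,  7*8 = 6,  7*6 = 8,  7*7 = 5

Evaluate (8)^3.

8^1 = 8
8^2 = 8 * 8 = 9
8^3 = 9 * 8 = 5

5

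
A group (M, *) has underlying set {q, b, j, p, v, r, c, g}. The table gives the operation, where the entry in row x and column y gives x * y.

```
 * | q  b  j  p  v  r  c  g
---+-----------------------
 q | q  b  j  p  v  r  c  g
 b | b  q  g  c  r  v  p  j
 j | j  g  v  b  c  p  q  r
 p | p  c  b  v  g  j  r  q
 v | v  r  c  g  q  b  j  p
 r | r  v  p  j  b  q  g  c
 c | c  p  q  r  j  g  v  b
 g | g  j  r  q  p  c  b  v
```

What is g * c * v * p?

j

g * c = b
b * v = r
r * p = j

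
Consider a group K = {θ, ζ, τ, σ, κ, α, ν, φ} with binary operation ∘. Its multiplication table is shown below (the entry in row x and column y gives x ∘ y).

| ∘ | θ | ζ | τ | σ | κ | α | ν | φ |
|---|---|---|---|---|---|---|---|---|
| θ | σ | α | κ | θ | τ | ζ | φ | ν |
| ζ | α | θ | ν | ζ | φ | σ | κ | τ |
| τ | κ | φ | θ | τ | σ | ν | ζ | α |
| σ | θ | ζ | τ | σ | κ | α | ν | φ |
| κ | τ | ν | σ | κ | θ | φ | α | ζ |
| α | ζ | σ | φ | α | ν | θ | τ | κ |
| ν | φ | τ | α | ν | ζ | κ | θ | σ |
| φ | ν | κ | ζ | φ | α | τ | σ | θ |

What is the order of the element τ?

The identity element is σ (its row matches the header).
τ^1 = τ
τ^2 = τ ∘ τ = θ
τ^3 = θ ∘ τ = κ
τ^4 = κ ∘ τ = σ
The first power of τ equal to the identity is τ^4, so ord(τ) = 4.

4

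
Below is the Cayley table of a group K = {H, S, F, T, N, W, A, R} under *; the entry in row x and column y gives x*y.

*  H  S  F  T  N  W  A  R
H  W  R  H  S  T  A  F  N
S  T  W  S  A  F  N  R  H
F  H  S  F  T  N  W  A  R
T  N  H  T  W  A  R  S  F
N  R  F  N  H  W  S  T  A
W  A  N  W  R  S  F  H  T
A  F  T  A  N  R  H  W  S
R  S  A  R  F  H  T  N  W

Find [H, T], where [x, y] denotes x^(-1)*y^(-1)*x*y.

Identity is F; from the table H^(-1) = A and T^(-1) = R.
A*R = S
S*H = T
T*T = W

W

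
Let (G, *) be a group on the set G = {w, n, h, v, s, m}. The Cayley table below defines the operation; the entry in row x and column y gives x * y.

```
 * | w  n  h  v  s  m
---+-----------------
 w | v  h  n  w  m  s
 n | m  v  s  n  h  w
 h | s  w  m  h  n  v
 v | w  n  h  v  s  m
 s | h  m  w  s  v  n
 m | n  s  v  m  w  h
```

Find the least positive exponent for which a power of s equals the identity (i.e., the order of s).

2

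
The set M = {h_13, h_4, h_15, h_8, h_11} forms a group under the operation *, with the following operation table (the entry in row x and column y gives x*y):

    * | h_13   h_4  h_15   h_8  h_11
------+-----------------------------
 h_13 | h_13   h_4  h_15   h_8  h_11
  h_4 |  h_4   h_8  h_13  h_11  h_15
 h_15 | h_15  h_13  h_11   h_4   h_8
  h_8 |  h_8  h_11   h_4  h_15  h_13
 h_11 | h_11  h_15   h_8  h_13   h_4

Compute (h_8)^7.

h_8^1 = h_8
h_8^2 = h_8*h_8 = h_15
h_8^3 = h_15*h_8 = h_4
h_8^4 = h_4*h_8 = h_11
h_8^5 = h_11*h_8 = h_13
h_8^6 = h_13*h_8 = h_8
h_8^7 = h_8*h_8 = h_15

h_15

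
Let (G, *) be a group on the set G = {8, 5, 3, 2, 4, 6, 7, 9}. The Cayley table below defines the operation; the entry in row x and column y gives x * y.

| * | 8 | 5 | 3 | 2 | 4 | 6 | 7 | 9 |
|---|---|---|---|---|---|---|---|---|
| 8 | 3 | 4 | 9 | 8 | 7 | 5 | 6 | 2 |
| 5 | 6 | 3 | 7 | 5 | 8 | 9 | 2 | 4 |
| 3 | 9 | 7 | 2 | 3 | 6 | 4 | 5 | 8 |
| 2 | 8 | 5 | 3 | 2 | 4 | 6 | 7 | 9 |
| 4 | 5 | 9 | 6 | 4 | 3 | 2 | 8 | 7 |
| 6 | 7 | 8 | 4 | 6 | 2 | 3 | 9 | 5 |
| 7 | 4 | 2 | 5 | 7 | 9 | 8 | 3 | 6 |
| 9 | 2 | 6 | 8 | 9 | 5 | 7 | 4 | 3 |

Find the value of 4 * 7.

Read row 4, column 7: 4 * 7 = 8.

8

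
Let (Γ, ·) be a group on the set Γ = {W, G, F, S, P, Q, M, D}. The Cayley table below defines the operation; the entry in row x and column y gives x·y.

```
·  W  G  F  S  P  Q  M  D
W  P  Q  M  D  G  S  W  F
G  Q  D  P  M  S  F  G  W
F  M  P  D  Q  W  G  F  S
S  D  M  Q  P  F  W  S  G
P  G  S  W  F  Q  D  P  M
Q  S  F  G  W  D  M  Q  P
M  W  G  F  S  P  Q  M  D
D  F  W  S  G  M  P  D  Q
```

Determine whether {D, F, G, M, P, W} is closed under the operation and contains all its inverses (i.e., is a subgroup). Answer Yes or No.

P·P = Q, which is not in {D, F, G, M, P, W}.
The subset is not closed under ·, so it is not a subgroup.
(Structurally, Γ here is isomorphic to the cyclic group Z_8.)

No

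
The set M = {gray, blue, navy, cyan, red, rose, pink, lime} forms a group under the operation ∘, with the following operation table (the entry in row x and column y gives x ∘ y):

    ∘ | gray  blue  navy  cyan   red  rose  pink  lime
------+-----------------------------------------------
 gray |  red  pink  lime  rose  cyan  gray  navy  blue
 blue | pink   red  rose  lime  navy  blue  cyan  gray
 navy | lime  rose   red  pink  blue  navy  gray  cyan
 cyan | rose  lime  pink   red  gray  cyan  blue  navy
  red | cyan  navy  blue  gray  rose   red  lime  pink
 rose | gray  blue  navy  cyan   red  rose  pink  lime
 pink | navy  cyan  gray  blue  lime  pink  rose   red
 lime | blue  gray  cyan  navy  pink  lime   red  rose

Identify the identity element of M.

The identity e satisfies e ∘ x = x for all x, so its row in the table reproduces the column headers.
Row rose reads: gray, blue, navy, cyan, red, rose, pink, lime — exactly the header order. So rose is the identity.

rose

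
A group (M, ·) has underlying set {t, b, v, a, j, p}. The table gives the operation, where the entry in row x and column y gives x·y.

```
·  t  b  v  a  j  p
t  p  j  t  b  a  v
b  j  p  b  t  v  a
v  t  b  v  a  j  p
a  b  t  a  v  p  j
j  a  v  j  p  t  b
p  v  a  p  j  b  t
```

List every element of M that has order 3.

Identity is v. Compute the order of each non-identity element by repeated multiplication:
  t: t → p → v  (order 3)
  b: b → p → a → t → j → v  (order 6)
  a: a → v  (order 2)
  j: j → t → a → p → b → v  (order 6)
  p: p → t → v  (order 3)
Elements of order 3: {p, t}.

{p, t}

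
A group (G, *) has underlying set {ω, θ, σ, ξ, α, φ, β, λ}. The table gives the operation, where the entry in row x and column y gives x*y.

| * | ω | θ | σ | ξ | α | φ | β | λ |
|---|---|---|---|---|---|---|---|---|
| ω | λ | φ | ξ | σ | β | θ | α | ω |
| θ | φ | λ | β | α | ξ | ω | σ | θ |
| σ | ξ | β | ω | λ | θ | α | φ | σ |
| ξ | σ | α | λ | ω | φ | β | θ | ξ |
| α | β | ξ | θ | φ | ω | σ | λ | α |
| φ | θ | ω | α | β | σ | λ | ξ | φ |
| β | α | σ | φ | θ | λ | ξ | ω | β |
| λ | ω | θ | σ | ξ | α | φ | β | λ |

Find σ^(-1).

ξ

First locate the identity: row λ matches the header, so λ is the identity.
Scan row σ for λ: σ*ξ = λ. Hence σ^(-1) = ξ.
(Structurally, G here is isomorphic to Z_2 x Z_4.)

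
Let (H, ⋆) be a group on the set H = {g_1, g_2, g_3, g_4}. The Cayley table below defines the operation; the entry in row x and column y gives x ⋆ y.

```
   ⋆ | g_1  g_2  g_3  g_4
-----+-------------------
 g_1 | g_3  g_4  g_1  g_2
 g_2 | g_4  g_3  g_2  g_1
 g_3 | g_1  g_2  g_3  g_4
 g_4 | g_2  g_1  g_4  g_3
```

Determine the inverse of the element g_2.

First locate the identity: row g_3 matches the header, so g_3 is the identity.
Scan row g_2 for g_3: g_2 ⋆ g_2 = g_3. Hence g_2^(-1) = g_2.

g_2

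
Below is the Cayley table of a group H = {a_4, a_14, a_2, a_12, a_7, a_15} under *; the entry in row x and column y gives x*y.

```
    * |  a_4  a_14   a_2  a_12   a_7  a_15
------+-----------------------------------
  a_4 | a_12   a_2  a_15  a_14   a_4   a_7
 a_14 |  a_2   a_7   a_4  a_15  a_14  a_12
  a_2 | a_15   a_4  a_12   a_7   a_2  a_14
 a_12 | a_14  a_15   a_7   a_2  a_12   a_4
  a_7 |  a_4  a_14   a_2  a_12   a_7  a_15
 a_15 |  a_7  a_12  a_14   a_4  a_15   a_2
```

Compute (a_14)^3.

a_14^1 = a_14
a_14^2 = a_14*a_14 = a_7
a_14^3 = a_7*a_14 = a_14

a_14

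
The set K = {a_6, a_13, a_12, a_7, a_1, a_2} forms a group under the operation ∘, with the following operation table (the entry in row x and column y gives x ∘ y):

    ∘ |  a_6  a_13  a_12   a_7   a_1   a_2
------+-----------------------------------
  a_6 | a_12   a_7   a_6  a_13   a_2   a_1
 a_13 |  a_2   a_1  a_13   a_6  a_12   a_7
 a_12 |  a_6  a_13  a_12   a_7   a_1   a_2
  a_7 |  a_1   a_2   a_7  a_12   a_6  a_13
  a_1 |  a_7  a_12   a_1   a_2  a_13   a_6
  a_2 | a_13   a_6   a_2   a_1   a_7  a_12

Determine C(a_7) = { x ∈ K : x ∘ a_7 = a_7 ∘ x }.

{a_12, a_7}

Compare row a_7 with column a_7 entry by entry.
a_13 ∘ a_7 = a_6 but a_7 ∘ a_13 = a_2, so a_13 does not.
Collecting the elements that commute with a_7: C(a_7) = {a_12, a_7}.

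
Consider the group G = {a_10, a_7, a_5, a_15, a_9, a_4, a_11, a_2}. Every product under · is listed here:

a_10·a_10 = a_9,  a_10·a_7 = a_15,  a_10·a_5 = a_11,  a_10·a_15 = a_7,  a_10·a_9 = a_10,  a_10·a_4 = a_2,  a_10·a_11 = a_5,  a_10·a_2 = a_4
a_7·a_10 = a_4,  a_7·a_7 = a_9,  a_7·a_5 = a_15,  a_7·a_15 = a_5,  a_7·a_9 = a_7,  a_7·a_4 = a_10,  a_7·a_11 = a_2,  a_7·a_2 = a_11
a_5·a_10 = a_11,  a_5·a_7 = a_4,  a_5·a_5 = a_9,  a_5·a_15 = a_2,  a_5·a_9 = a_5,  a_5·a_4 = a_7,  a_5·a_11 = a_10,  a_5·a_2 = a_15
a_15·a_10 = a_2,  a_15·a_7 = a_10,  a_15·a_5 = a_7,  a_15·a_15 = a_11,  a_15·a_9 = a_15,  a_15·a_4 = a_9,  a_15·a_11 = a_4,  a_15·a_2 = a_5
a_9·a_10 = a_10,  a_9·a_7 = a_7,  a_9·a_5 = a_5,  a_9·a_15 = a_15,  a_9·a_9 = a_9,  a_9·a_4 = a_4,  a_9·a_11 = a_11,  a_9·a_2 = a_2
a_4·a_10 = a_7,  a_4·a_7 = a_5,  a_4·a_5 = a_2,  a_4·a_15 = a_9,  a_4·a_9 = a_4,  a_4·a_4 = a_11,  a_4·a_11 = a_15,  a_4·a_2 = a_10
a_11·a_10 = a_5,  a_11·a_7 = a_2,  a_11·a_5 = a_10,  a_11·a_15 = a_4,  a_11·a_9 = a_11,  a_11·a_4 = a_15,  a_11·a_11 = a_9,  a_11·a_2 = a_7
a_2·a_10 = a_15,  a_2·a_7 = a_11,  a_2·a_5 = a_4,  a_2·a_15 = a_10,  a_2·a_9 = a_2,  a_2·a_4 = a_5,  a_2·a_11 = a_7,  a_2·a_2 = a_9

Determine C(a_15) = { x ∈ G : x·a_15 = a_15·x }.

{a_11, a_15, a_4, a_9}

Compare row a_15 with column a_15 entry by entry.
a_4·a_15 = a_9 = a_15·a_4, so a_4 commutes with a_15.
a_5·a_15 = a_2 but a_15·a_5 = a_7, so a_5 does not.
Collecting the elements that commute with a_15: C(a_15) = {a_11, a_15, a_4, a_9}.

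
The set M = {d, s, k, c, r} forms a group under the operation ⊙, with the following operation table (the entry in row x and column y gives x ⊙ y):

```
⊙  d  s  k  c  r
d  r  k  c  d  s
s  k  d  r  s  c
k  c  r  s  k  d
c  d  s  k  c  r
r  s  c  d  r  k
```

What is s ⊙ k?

r

Read row s, column k: s ⊙ k = r.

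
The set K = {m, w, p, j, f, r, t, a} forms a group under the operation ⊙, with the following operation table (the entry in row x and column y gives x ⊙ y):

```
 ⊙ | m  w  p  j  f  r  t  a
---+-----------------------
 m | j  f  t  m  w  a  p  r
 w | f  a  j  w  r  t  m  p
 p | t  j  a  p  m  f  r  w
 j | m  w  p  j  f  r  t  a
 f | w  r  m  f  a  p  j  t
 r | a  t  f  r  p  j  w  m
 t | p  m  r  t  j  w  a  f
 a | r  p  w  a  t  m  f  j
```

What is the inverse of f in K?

t

First locate the identity: row j matches the header, so j is the identity.
Scan row f for j: f ⊙ t = j. Hence f^(-1) = t.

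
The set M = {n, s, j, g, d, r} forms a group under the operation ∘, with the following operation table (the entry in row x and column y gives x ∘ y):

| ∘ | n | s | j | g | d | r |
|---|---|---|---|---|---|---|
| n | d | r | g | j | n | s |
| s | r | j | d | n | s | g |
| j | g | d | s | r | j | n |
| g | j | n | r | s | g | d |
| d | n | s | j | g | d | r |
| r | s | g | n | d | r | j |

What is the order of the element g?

The identity element is d (its row matches the header).
g^1 = g
g^2 = g ∘ g = s
g^3 = s ∘ g = n
g^4 = n ∘ g = j
g^5 = j ∘ g = r
g^6 = r ∘ g = d
The first power of g equal to the identity is g^6, so ord(g) = 6.

6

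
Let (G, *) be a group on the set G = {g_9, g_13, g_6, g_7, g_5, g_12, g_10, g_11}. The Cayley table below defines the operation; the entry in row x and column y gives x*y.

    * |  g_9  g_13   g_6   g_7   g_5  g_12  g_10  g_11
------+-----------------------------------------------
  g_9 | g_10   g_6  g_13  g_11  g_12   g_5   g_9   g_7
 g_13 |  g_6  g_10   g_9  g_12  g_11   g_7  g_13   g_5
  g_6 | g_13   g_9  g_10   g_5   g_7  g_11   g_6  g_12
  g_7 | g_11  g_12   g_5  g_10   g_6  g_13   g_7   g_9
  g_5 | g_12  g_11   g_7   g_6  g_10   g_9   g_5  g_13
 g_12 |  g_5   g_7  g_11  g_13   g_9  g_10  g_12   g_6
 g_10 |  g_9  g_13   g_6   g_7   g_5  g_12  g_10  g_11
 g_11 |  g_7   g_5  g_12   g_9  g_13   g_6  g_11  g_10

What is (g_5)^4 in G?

g_10

g_5^1 = g_5
g_5^2 = g_5*g_5 = g_10
g_5^3 = g_10*g_5 = g_5
g_5^4 = g_5*g_5 = g_10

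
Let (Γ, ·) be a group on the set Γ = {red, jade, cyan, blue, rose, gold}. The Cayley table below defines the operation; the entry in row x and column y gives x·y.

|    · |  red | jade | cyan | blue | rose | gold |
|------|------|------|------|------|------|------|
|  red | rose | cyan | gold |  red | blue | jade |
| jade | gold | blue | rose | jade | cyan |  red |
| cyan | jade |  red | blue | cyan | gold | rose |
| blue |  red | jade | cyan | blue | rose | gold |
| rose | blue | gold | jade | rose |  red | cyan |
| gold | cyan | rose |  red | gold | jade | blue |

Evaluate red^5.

rose

red^1 = red
red^2 = red·red = rose
red^3 = rose·red = blue
red^4 = blue·red = red
red^5 = red·red = rose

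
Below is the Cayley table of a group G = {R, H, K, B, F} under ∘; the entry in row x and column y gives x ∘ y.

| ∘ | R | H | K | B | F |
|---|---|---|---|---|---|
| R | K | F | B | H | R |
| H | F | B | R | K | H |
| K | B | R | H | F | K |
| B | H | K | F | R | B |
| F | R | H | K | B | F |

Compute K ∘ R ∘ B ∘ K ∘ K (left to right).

K ∘ R = B
B ∘ B = R
R ∘ K = B
B ∘ K = F

F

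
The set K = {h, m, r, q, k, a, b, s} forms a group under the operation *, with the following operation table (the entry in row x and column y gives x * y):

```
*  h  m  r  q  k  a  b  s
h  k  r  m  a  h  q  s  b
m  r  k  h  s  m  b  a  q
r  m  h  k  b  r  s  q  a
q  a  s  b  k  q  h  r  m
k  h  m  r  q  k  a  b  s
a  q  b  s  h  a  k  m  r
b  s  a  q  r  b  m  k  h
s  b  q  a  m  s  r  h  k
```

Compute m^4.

k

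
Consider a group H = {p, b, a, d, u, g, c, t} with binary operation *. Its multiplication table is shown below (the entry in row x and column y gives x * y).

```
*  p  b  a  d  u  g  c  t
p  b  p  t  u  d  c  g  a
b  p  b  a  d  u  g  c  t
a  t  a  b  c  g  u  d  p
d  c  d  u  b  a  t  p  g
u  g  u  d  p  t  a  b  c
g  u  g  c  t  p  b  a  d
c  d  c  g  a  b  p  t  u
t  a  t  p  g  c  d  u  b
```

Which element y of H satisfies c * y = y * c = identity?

u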